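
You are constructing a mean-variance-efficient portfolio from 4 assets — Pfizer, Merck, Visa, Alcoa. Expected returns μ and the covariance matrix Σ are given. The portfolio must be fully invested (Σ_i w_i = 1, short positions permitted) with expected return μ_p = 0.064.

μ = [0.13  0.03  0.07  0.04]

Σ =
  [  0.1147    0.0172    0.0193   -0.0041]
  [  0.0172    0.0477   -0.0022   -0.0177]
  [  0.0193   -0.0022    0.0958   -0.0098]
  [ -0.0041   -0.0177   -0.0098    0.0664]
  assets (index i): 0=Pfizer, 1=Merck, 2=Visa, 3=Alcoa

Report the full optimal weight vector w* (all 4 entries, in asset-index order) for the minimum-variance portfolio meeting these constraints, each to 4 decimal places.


0.2301  0.2638  0.1977  0.3084

u=Σ⁻¹μ = [0.9588  0.6593  0.6481  0.9330]
v=Σ⁻¹𝟙 = [2.9383  29.8334  13.1021  25.1280]
a=μᵀu=0.227114  b=𝟙ᵀu=3.199242  c=𝟙ᵀv=71.001696  D=ac−b²=5.890331
λ₁=(c·0.064−b)/D = (71.001696·0.064−3.199242)/5.890331 = 0.228318
λ₂=(a−b·0.064)/D = (0.227114−3.199242·0.064)/5.890331 = 0.003796
w* = 0.228318·u + 0.003796·v:
  w_0 = 0.228318·0.9588 + 0.003796·2.9383 = 0.2301  (Pfizer)
  w_1 = 0.228318·0.6593 + 0.003796·29.8334 = 0.2638  (Merck)
  w_2 = 0.228318·0.6481 + 0.003796·13.1021 = 0.1977  (Visa)
  w_3 = 0.228318·0.9330 + 0.003796·25.1280 = 0.3084  (Alcoa)
Σw_i=1.0000  μᵀw=0.0640
σ²=wᵀΣw=λ₁·μ_p+λ₂ = 0.228318·0.064 + 0.003796 = 0.018409 ≈ 0.0184


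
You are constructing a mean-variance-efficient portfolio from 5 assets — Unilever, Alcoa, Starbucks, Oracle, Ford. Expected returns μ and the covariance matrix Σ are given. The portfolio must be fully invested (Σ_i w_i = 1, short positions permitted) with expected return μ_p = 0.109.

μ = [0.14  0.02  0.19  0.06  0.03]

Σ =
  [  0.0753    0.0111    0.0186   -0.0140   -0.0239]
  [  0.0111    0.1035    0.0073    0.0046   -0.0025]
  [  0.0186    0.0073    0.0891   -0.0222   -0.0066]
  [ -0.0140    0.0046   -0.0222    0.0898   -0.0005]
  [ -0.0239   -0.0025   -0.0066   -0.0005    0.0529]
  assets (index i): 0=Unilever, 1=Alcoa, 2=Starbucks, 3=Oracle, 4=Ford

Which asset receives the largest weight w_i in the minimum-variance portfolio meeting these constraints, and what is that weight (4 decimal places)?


p=Σ⁻¹μ = [2.2285  -0.2279  2.2185  1.5860  1.8549]
q=Σ⁻¹𝟙 = [22.3302  6.3362  12.7308  17.6127  31.0466]
a=μᵀp=0.879746  b=𝟙ᵀp=7.659967  c=𝟙ᵀq=90.056511  D=ac−b²=20.551774
λ₁=(c·0.109−b)/D = (90.056511·0.109−7.659967)/20.551774 = 0.104915
λ₂=(a−b·0.109)/D = (0.879746−7.659967·0.109)/20.551774 = 0.002180
w* = 0.104915·p + 0.002180·q:
  w_0 = 0.104915·2.2285 + 0.002180·22.3302 = 0.2825  (Unilever)
  w_1 = 0.104915·-0.2279 + 0.002180·6.3362 = -0.0101  (Alcoa)
  w_2 = 0.104915·2.2185 + 0.002180·12.7308 = 0.2605  (Starbucks)
  w_3 = 0.104915·1.5860 + 0.002180·17.6127 = 0.2048  (Oracle)
  w_4 = 0.104915·1.8549 + 0.002180·31.0466 = 0.2623  (Ford)
Σw_i=1.0000  μᵀw=0.1090
σ²=wᵀΣw=λ₁·μ_p+λ₂ = 0.104915·0.109 + 0.002180 = 0.013616 ≈ 0.0136

Unilever (0.2825)


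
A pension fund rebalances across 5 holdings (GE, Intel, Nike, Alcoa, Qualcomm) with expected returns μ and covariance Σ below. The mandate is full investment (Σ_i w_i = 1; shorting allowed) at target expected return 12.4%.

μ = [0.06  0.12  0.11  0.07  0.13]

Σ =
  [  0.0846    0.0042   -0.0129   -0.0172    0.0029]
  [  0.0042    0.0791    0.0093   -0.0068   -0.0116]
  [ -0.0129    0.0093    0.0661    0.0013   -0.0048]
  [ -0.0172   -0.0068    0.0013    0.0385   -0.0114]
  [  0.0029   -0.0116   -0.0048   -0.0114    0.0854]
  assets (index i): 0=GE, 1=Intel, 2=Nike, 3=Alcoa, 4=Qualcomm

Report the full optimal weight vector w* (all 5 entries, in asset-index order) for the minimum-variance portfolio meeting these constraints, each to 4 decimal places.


x=Σ⁻¹μ = [1.5114  1.8558  1.7962  3.4364  2.2827]
y=Σ⁻¹𝟙 = [21.9784  16.1044  17.7409  43.9654  20.0168]
a=μᵀx=1.048260  b=𝟙ᵀx=10.882503  c=𝟙ᵀy=119.806001  D=ac−b²=7.158996
λ₁=(c·0.124−b)/D = (119.806001·0.124−10.882503)/7.158996 = 0.555028
λ₂=(a−b·0.124)/D = (1.048260−10.882503·0.124)/7.158996 = -0.042069
w* = 0.555028·x + -0.042069·y:
  w_0 = 0.555028·1.5114 + -0.042069·21.9784 = -0.0857  (GE)
  w_1 = 0.555028·1.8558 + -0.042069·16.1044 = 0.3525  (Intel)
  w_2 = 0.555028·1.7962 + -0.042069·17.7409 = 0.2506  (Nike)
  w_3 = 0.555028·3.4364 + -0.042069·43.9654 = 0.0577  (Alcoa)
  w_4 = 0.555028·2.2827 + -0.042069·20.0168 = 0.4249  (Qualcomm)
Σw_i=1.0000  μᵀw=0.1240
σ²=wᵀΣw=λ₁·μ_p+λ₂ = 0.555028·0.124 + -0.042069 = 0.026755 ≈ 0.0268

-0.0857  0.3525  0.2506  0.0577  0.4249


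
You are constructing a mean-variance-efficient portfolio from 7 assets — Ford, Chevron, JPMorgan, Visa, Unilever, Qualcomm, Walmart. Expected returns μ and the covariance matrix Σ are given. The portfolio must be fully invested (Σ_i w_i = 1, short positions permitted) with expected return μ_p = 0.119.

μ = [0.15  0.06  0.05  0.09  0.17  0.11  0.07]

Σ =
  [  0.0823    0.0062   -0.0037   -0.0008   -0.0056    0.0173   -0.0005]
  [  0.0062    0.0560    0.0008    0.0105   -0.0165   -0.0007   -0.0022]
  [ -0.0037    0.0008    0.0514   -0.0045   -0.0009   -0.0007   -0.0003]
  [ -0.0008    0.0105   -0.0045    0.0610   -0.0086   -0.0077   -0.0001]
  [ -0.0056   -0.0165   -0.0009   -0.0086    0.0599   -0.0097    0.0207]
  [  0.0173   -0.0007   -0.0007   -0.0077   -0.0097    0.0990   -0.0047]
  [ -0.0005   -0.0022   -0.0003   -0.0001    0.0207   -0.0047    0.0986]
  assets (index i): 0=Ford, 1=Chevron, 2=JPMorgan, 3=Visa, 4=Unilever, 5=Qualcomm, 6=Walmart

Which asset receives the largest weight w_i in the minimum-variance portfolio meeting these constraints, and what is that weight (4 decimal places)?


u=Σ⁻¹μ = [1.7602  1.6698  1.3416  2.0482  4.0040  1.3758  -0.0127]
v=Σ⁻¹𝟙 = [10.9132  20.8552  22.3474  20.0154  26.7808  12.9530  5.7460]
a=μᵀu=1.446761  b=𝟙ᵀu=12.186835  c=𝟙ᵀv=119.611038  D=ac−b²=24.529671
λ₁=(c·0.119−b)/D = (119.611038·0.119−12.186835)/24.529671 = 0.083445
λ₂=(a−b·0.119)/D = (1.446761−12.186835·0.119)/24.529671 = -0.000142
w* = 0.083445·u + -0.000142·v:
  w_0 = 0.083445·1.7602 + -0.000142·10.9132 = 0.1453  (Ford)
  w_1 = 0.083445·1.6698 + -0.000142·20.8552 = 0.1364  (Chevron)
  w_2 = 0.083445·1.3416 + -0.000142·22.3474 = 0.1088  (JPMorgan)
  w_3 = 0.083445·2.0482 + -0.000142·20.0154 = 0.1681  (Visa)
  w_4 = 0.083445·4.0040 + -0.000142·26.7808 = 0.3303  (Unilever)
  w_5 = 0.083445·1.3758 + -0.000142·12.9530 = 0.1130  (Qualcomm)
  w_6 = 0.083445·-0.0127 + -0.000142·5.7460 = -0.0019  (Walmart)
Σw_i=1.0000  μᵀw=0.1190
σ²=wᵀΣw=λ₁·μ_p+λ₂ = 0.083445·0.119 + -0.000142 = 0.009788 ≈ 0.0098

Unilever (0.3303)


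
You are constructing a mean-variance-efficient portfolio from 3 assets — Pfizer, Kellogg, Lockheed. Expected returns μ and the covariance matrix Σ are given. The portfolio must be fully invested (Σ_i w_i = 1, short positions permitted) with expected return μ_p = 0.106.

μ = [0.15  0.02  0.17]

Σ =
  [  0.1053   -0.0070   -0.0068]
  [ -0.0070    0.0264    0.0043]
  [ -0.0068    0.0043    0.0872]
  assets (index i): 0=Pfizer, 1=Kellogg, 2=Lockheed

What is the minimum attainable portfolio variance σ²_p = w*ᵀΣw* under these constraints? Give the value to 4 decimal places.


u=Σ⁻¹μ = [1.6126  0.8540  2.0332]
v=Σ⁻¹𝟙 = [12.8057  39.5615  10.5156]
a=μᵀu=0.604606  b=𝟙ᵀu=4.499739  c=𝟙ᵀv=62.882765  D=ac−b²=17.771638
λ₁=(c·0.106−b)/D = (62.882765·0.106−4.499739)/17.771638 = 0.121870
λ₂=(a−b·0.106)/D = (0.604606−4.499739·0.106)/17.771638 = 0.007182
w* = 0.121870·u + 0.007182·v:
  w_0 = 0.121870·1.6126 + 0.007182·12.8057 = 0.2885  (Pfizer)
  w_1 = 0.121870·0.8540 + 0.007182·39.5615 = 0.3882  (Kellogg)
  w_2 = 0.121870·2.0332 + 0.007182·10.5156 = 0.3233  (Lockheed)
Σw_i=1.0000  μᵀw=0.1060
σ²=wᵀΣw=λ₁·μ_p+λ₂ = 0.121870·0.106 + 0.007182 = 0.020100 ≈ 0.0201

0.0201


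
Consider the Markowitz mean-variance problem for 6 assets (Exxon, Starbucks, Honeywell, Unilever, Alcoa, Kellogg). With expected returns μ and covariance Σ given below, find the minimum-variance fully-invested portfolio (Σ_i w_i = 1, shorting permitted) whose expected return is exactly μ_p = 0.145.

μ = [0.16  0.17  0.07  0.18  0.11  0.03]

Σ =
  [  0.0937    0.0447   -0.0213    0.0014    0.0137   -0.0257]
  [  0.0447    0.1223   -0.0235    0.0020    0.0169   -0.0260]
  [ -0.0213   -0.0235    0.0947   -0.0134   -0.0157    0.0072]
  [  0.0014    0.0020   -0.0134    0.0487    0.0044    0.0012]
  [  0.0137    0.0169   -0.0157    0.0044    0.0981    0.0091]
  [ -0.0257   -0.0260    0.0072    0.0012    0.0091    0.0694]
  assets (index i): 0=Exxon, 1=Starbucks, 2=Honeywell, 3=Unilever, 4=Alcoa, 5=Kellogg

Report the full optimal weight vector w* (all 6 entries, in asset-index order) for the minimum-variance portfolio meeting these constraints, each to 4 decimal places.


0.1605  0.1190  0.1766  0.4370  0.0606  0.0462

p=Σ⁻¹μ = [1.7401  1.2296  2.0388  4.0644  0.7025  1.1634]
q=Σ⁻¹𝟙 = [14.7124  9.4527  19.1669  23.9008  6.6391  20.1265]
a=μᵀp=1.473941  b=𝟙ᵀp=10.938875  c=𝟙ᵀq=93.998480  D=ac−b²=18.889270
λ₁=(c·0.145−b)/D = (93.998480·0.145−10.938875)/18.889270 = 0.142457
λ₂=(a−b·0.145)/D = (1.473941−10.938875·0.145)/18.889270 = -0.005940
w* = 0.142457·p + -0.005940·q:
  w_0 = 0.142457·1.7401 + -0.005940·14.7124 = 0.1605  (Exxon)
  w_1 = 0.142457·1.2296 + -0.005940·9.4527 = 0.1190  (Starbucks)
  w_2 = 0.142457·2.0388 + -0.005940·19.1669 = 0.1766  (Honeywell)
  w_3 = 0.142457·4.0644 + -0.005940·23.9008 = 0.4370  (Unilever)
  w_4 = 0.142457·0.7025 + -0.005940·6.6391 = 0.0606  (Alcoa)
  w_5 = 0.142457·1.1634 + -0.005940·20.1265 = 0.0462  (Kellogg)
Σw_i=1.0000  μᵀw=0.1450
σ²=wᵀΣw=λ₁·μ_p+λ₂ = 0.142457·0.145 + -0.005940 = 0.014717 ≈ 0.0147


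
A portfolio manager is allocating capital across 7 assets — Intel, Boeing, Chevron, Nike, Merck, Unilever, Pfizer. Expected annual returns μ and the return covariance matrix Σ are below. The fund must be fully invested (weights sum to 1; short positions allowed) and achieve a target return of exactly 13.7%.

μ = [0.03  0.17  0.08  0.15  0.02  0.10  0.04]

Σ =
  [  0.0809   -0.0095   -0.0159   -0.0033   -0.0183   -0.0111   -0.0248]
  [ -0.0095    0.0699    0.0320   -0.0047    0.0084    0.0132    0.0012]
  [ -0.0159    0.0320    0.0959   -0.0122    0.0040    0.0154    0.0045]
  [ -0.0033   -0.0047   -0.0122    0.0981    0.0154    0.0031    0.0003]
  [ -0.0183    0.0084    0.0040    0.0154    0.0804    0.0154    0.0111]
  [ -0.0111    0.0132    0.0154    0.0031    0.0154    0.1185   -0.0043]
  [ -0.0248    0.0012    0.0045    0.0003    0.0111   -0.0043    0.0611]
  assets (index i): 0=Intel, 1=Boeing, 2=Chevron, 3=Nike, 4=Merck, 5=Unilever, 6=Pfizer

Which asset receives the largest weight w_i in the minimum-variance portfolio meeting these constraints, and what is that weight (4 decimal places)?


u=Σ⁻¹μ = [1.1496  2.4789  0.2725  1.7564  -0.3908  0.6871  1.1632]
v=Σ⁻¹𝟙 = [27.0342  11.1700  9.7359  10.9752  9.8773  7.8018  25.1039]
a=μᵀu=0.848585  b=𝟙ᵀu=7.116952  c=𝟙ᵀv=101.698295  D=ac−b²=35.648684
λ₁=(c·0.137−b)/D = (101.698295·0.137−7.116952)/35.648684 = 0.191191
λ₂=(a−b·0.137)/D = (0.848585−7.116952·0.137)/35.648684 = -0.003547
w* = 0.191191·u + -0.003547·v:
  w_0 = 0.191191·1.1496 + -0.003547·27.0342 = 0.1239  (Intel)
  w_1 = 0.191191·2.4789 + -0.003547·11.1700 = 0.4343  (Boeing)
  w_2 = 0.191191·0.2725 + -0.003547·9.7359 = 0.0176  (Chevron)
  w_3 = 0.191191·1.7564 + -0.003547·10.9752 = 0.2969  (Nike)
  w_4 = 0.191191·-0.3908 + -0.003547·9.8773 = -0.1097  (Merck)
  w_5 = 0.191191·0.6871 + -0.003547·7.8018 = 0.1037  (Unilever)
  w_6 = 0.191191·1.1632 + -0.003547·25.1039 = 0.1334  (Pfizer)
Σw_i=1.0000  μᵀw=0.1370
σ²=wᵀΣw=λ₁·μ_p+λ₂ = 0.191191·0.137 + -0.003547 = 0.022646 ≈ 0.0226

Boeing (0.4343)


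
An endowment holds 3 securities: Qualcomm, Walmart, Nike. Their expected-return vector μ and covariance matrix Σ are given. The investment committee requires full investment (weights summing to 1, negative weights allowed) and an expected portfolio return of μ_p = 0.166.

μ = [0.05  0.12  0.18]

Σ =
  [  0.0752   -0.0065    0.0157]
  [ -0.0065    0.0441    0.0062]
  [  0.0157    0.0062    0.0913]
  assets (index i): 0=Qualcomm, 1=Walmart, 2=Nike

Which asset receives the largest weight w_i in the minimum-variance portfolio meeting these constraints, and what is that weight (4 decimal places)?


x=Σ⁻¹μ = [0.5298  2.5592  1.7066]
y=Σ⁻¹𝟙 = [13.8995  23.7473  6.9501]
a=μᵀx=0.640792  b=𝟙ᵀx=4.795669  c=𝟙ᵀy=44.596887  D=ac−b²=5.578869
λ₁=(c·0.166−b)/D = (44.596887·0.166−4.795669)/5.578869 = 0.467373
λ₂=(a−b·0.166)/D = (0.640792−4.795669·0.166)/5.578869 = -0.027835
w* = 0.467373·x + -0.027835·y:
  w_0 = 0.467373·0.5298 + -0.027835·13.8995 = -0.1393  (Qualcomm)
  w_1 = 0.467373·2.5592 + -0.027835·23.7473 = 0.5351  (Walmart)
  w_2 = 0.467373·1.7066 + -0.027835·6.9501 = 0.6042  (Nike)
Σw_i=1.0000  μᵀw=0.1660
σ²=wᵀΣw=λ₁·μ_p+λ₂ = 0.467373·0.166 + -0.027835 = 0.049749 ≈ 0.0497

Nike (0.6042)


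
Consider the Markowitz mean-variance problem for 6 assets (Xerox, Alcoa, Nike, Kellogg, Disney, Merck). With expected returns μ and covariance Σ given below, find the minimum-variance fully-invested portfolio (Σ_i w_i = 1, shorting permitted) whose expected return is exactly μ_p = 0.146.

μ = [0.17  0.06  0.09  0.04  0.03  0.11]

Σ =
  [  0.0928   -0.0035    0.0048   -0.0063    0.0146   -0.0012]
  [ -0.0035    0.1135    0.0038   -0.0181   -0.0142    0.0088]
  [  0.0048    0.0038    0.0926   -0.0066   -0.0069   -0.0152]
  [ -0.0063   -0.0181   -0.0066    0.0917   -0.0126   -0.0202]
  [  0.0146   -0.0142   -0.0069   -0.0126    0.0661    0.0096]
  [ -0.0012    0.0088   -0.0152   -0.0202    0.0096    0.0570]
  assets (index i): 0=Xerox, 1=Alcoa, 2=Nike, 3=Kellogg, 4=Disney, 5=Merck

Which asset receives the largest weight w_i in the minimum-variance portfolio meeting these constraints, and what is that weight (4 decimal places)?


Merck (0.4857)

g=Σ⁻¹μ = [1.8827  0.5750  1.4117  1.4058  0.1811  2.7248]
h=Σ⁻¹𝟙 = [9.4133  12.5673  17.0195  23.3976  18.2745  25.5543]
a=μᵀg=0.843014  b=𝟙ᵀg=8.181162  c=𝟙ᵀh=106.226426  D=ac−b²=22.618921
λ₁=(c·0.146−b)/D = (106.226426·0.146−8.181162)/22.618921 = 0.323972
λ₂=(a−b·0.146)/D = (0.843014−8.181162·0.146)/22.618921 = -0.015537
w* = 0.323972·g + -0.015537·h:
  w_0 = 0.323972·1.8827 + -0.015537·9.4133 = 0.4637  (Xerox)
  w_1 = 0.323972·0.5750 + -0.015537·12.5673 = -0.0090  (Alcoa)
  w_2 = 0.323972·1.4117 + -0.015537·17.0195 = 0.1929  (Nike)
  w_3 = 0.323972·1.4058 + -0.015537·23.3976 = 0.0919  (Kellogg)
  w_4 = 0.323972·0.1811 + -0.015537·18.2745 = -0.2253  (Disney)
  w_5 = 0.323972·2.7248 + -0.015537·25.5543 = 0.4857  (Merck)
Σw_i=1.0000  μᵀw=0.1460
σ²=wᵀΣw=λ₁·μ_p+λ₂ = 0.323972·0.146 + -0.015537 = 0.031763 ≈ 0.0318


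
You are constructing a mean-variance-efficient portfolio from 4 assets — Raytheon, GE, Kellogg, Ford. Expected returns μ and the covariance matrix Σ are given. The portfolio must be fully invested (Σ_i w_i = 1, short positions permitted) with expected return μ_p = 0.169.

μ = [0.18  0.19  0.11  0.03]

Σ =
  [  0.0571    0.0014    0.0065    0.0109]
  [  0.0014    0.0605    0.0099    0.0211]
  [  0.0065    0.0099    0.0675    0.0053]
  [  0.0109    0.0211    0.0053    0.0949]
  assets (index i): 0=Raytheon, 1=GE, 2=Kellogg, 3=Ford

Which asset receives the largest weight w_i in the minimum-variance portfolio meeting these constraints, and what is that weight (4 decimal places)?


Raytheon (0.4086)

x=Σ⁻¹μ = [3.1226  3.1980  0.9231  -0.8051]
y=Σ⁻¹𝟙 = [14.9042  12.4693  11.1243  5.4319]
a=μᵀx=1.247066  b=𝟙ᵀx=6.438539  c=𝟙ᵀy=43.929583  D=ac−b²=13.328317
λ₁=(c·0.169−b)/D = (43.929583·0.169−6.438539)/13.328317 = 0.073945
λ₂=(a−b·0.169)/D = (1.247066−6.438539·0.169)/13.328317 = 0.011926
w* = 0.073945·x + 0.011926·y:
  w_0 = 0.073945·3.1226 + 0.011926·14.9042 = 0.4086  (Raytheon)
  w_1 = 0.073945·3.1980 + 0.011926·12.4693 = 0.3852  (GE)
  w_2 = 0.073945·0.9231 + 0.011926·11.1243 = 0.2009  (Kellogg)
  w_3 = 0.073945·-0.8051 + 0.011926·5.4319 = 0.0052  (Ford)
Σw_i=1.0000  μᵀw=0.1690
σ²=wᵀΣw=λ₁·μ_p+λ₂ = 0.073945·0.169 + 0.011926 = 0.024423 ≈ 0.0244


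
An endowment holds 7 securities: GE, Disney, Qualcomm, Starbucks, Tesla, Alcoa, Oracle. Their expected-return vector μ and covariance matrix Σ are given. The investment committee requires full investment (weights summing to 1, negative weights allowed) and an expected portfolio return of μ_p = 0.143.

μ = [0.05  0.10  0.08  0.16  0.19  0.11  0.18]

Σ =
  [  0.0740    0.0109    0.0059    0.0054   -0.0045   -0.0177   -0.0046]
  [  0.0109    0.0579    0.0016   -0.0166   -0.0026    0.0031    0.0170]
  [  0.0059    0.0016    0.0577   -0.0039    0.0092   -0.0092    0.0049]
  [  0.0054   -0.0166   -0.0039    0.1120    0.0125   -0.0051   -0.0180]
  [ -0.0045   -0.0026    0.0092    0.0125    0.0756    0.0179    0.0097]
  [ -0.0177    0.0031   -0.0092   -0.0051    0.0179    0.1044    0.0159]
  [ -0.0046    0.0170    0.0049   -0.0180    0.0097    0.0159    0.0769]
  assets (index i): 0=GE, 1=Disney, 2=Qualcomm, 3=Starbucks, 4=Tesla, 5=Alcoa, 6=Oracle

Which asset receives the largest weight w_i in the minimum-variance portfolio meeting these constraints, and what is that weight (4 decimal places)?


u=Σ⁻¹μ = [0.6267  1.5485  1.0610  1.8277  1.7489  0.6872  2.0334]
v=Σ⁻¹𝟙 = [12.6620  14.9910  16.3113  12.3268  6.7433  10.7596  9.2180]
a=μᵀu=1.337390  b=𝟙ᵀu=9.533427  c=𝟙ᵀv=83.012129  D=ac−b²=20.133348
λ₁=(c·0.143−b)/D = (83.012129·0.143−9.533427)/20.133348 = 0.116091
λ₂=(a−b·0.143)/D = (1.337390−9.533427·0.143)/20.133348 = -0.001286
w* = 0.116091·u + -0.001286·v:
  w_0 = 0.116091·0.6267 + -0.001286·12.6620 = 0.0565  (GE)
  w_1 = 0.116091·1.5485 + -0.001286·14.9910 = 0.1605  (Disney)
  w_2 = 0.116091·1.0610 + -0.001286·16.3113 = 0.1022  (Qualcomm)
  w_3 = 0.116091·1.8277 + -0.001286·12.3268 = 0.1963  (Starbucks)
  w_4 = 0.116091·1.7489 + -0.001286·6.7433 = 0.1944  (Tesla)
  w_5 = 0.116091·0.6872 + -0.001286·10.7596 = 0.0659  (Alcoa)
  w_6 = 0.116091·2.0334 + -0.001286·9.2180 = 0.2242  (Oracle)
Σw_i=1.0000  μᵀw=0.1430
σ²=wᵀΣw=λ₁·μ_p+λ₂ = 0.116091·0.143 + -0.001286 = 0.015315 ≈ 0.0153

Oracle (0.2242)


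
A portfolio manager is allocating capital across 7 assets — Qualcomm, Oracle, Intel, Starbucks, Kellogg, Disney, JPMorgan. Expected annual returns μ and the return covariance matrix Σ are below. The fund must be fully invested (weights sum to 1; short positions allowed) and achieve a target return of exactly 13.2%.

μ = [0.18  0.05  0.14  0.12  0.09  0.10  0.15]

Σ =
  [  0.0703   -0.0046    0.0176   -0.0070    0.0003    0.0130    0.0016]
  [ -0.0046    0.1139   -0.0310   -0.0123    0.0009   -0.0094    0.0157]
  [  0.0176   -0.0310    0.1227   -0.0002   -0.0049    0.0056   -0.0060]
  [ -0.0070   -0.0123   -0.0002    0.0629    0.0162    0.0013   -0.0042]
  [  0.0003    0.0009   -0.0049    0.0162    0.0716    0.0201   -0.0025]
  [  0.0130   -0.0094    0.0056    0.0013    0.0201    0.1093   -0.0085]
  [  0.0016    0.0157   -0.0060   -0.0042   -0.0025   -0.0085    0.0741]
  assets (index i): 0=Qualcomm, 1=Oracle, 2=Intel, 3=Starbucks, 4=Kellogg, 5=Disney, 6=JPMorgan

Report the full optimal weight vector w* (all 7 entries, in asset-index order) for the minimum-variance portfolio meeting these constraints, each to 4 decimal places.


0.2266  0.0918  0.1119  0.2262  0.0719  0.0679  0.2036

g=Σ⁻¹μ = [2.3924  0.8446  1.1155  2.2944  0.6828  0.6573  2.1125]
h=Σ⁻¹𝟙 = [12.5906  12.7414  10.2616  18.3367  8.6858  7.4594  13.5428]
a=μᵀg=1.348410  b=𝟙ᵀg=10.099484  c=𝟙ᵀh=83.618331  D=ac−b²=10.752175
λ₁=(c·0.132−b)/D = (83.618331·0.132−10.099484)/10.752175 = 0.087251
λ₂=(a−b·0.132)/D = (1.348410−10.099484·0.132)/10.752175 = 0.001421
w* = 0.087251·g + 0.001421·h:
  w_0 = 0.087251·2.3924 + 0.001421·12.5906 = 0.2266  (Qualcomm)
  w_1 = 0.087251·0.8446 + 0.001421·12.7414 = 0.0918  (Oracle)
  w_2 = 0.087251·1.1155 + 0.001421·10.2616 = 0.1119  (Intel)
  w_3 = 0.087251·2.2944 + 0.001421·18.3367 = 0.2262  (Starbucks)
  w_4 = 0.087251·0.6828 + 0.001421·8.6858 = 0.0719  (Kellogg)
  w_5 = 0.087251·0.6573 + 0.001421·7.4594 = 0.0679  (Disney)
  w_6 = 0.087251·2.1125 + 0.001421·13.5428 = 0.2036  (JPMorgan)
Σw_i=1.0000  μᵀw=0.1320
σ²=wᵀΣw=λ₁·μ_p+λ₂ = 0.087251·0.132 + 0.001421 = 0.012938 ≈ 0.0129


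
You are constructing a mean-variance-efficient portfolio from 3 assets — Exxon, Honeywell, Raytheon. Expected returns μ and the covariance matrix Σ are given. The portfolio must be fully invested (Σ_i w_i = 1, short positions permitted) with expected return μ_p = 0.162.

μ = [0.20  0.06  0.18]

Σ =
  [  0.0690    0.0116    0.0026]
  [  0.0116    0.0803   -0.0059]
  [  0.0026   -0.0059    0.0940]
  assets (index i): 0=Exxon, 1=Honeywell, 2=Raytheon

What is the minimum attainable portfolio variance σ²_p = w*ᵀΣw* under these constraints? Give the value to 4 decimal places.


x=Σ⁻¹μ = [2.7461  0.4879  1.8696]
y=Σ⁻¹𝟙 = [12.1424  11.5093  11.0248]
a=μᵀx=0.915010  b=𝟙ᵀx=5.103513  c=𝟙ᵀy=34.676536  D=ac−b²=5.683528
λ₁=(c·0.162−b)/D = (34.676536·0.162−5.103513)/5.683528 = 0.090452
λ₂=(a−b·0.162)/D = (0.915010−5.103513·0.162)/5.683528 = 0.015526
w* = 0.090452·x + 0.015526·y:
  w_0 = 0.090452·2.7461 + 0.015526·12.1424 = 0.4369  (Exxon)
  w_1 = 0.090452·0.4879 + 0.015526·11.5093 = 0.2228  (Honeywell)
  w_2 = 0.090452·1.8696 + 0.015526·11.0248 = 0.3403  (Raytheon)
Σw_i=1.0000  μᵀw=0.1620
σ²=wᵀΣw=λ₁·μ_p+λ₂ = 0.090452·0.162 + 0.015526 = 0.030179 ≈ 0.0302

0.0302


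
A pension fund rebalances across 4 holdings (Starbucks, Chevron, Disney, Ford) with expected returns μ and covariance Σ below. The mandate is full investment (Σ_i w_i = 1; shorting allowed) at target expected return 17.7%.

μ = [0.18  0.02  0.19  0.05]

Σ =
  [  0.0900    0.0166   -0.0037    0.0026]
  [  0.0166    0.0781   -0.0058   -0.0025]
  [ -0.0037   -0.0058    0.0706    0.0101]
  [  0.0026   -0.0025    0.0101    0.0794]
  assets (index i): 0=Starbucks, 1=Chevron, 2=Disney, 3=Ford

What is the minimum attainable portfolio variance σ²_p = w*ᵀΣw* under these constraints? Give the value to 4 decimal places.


p=Σ⁻¹μ = [2.1040  0.0215  2.7734  0.2087]
q=Σ⁻¹𝟙 = [9.1142  12.2620  14.0915  10.8896]
a=μᵀp=0.916534  b=𝟙ᵀp=5.107650  c=𝟙ᵀq=46.357204  D=ac−b²=16.399889
λ₁=(c·0.177−b)/D = (46.357204·0.177−5.107650)/16.399889 = 0.188878
λ₂=(a−b·0.177)/D = (0.916534−5.107650·0.177)/16.399889 = 0.000761
w* = 0.188878·p + 0.000761·q:
  w_0 = 0.188878·2.1040 + 0.000761·9.1142 = 0.4043  (Starbucks)
  w_1 = 0.188878·0.0215 + 0.000761·12.2620 = 0.0134  (Chevron)
  w_2 = 0.188878·2.7734 + 0.000761·14.0915 = 0.5346  (Disney)
  w_3 = 0.188878·0.2087 + 0.000761·10.8896 = 0.0477  (Ford)
Σw_i=1.0000  μᵀw=0.1770
σ²=wᵀΣw=λ₁·μ_p+λ₂ = 0.188878·0.177 + 0.000761 = 0.034192 ≈ 0.0342

0.0342


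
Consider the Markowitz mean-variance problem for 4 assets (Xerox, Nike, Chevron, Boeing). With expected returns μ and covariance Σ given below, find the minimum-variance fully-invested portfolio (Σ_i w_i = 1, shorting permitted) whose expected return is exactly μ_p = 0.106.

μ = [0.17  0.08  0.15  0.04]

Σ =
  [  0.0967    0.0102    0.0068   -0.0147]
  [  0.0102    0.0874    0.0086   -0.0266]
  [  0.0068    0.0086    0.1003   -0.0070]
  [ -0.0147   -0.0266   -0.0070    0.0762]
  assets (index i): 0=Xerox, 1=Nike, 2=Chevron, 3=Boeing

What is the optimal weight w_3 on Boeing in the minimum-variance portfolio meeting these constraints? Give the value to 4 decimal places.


p=Σ⁻¹μ = [1.7600  0.9795  1.3853  1.3337]
q=Σ⁻¹𝟙 = [11.3123  15.7988  9.3616  21.6807]
a=μᵀp=0.638702  b=𝟙ᵀp=5.458465  c=𝟙ᵀq=58.153389  D=ac−b²=7.347866
λ₁=(c·0.106−b)/D = (58.153389·0.106−5.458465)/7.347866 = 0.096054
λ₂=(a−b·0.106)/D = (0.638702−5.458465·0.106)/7.347866 = 0.008180
w* = 0.096054·p + 0.008180·q:
  w_0 = 0.096054·1.7600 + 0.008180·11.3123 = 0.2616  (Xerox)
  w_1 = 0.096054·0.9795 + 0.008180·15.7988 = 0.2233  (Nike)
  w_2 = 0.096054·1.3853 + 0.008180·9.3616 = 0.2096  (Chevron)
  w_3 = 0.096054·1.3337 + 0.008180·21.6807 = 0.3054  (Boeing)
Σw_i=1.0000  μᵀw=0.1060
σ²=wᵀΣw=λ₁·μ_p+λ₂ = 0.096054·0.106 + 0.008180 = 0.018362 ≈ 0.0184

0.3054


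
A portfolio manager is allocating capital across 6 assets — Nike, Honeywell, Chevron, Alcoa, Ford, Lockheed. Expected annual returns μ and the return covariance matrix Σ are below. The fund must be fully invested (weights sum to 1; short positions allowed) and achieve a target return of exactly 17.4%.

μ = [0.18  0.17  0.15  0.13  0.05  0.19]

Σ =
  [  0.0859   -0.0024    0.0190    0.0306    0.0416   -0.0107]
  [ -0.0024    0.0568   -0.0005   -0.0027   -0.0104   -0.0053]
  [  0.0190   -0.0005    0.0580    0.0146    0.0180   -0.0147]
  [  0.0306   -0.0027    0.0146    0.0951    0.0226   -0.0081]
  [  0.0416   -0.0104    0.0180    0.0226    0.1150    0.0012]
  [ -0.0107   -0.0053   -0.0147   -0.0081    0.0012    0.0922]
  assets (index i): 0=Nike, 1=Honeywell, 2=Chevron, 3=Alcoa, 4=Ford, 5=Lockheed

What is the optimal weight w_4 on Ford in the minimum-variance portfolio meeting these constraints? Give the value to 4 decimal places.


-0.0410

u=Σ⁻¹μ = [1.9575  3.3092  2.7099  0.8095  -0.5885  2.9890]
v=Σ⁻¹𝟙 = [6.0101  20.6033  16.3929  6.9868  4.2800  15.8995]
a=μᵀu=1.965096  b=𝟙ᵀu=11.186486  c=𝟙ᵀv=70.172512  D=ac−b²=12.758247
λ₁=(c·0.174−b)/D = (70.172512·0.174−11.186486)/12.758247 = 0.080225
λ₂=(a−b·0.174)/D = (1.965096−11.186486·0.174)/12.758247 = 0.001462
w* = 0.080225·u + 0.001462·v:
  w_0 = 0.080225·1.9575 + 0.001462·6.0101 = 0.1658  (Nike)
  w_1 = 0.080225·3.3092 + 0.001462·20.6033 = 0.2956  (Honeywell)
  w_2 = 0.080225·2.7099 + 0.001462·16.3929 = 0.2414  (Chevron)
  w_3 = 0.080225·0.8095 + 0.001462·6.9868 = 0.0752  (Alcoa)
  w_4 = 0.080225·-0.5885 + 0.001462·4.2800 = -0.0410  (Ford)
  w_5 = 0.080225·2.9890 + 0.001462·15.8995 = 0.2630  (Lockheed)
Σw_i=1.0000  μᵀw=0.1740
σ²=wᵀΣw=λ₁·μ_p+λ₂ = 0.080225·0.174 + 0.001462 = 0.015421 ≈ 0.0154


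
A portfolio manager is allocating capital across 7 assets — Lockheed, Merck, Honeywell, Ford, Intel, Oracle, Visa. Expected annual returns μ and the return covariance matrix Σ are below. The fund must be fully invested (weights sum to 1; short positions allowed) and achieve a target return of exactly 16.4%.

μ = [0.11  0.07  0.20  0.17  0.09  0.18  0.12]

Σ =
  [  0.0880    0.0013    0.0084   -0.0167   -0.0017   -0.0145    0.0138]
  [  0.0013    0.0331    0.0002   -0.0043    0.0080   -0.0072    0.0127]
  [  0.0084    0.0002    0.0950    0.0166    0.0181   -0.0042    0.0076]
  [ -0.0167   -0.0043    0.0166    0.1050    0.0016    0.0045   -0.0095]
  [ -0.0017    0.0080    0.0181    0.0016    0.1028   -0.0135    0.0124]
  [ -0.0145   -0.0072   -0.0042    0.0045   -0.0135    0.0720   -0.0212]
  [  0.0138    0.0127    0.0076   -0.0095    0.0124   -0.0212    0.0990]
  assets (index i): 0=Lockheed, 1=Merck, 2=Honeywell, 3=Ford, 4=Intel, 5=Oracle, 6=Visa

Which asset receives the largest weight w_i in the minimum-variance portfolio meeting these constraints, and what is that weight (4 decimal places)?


u=Σ⁻¹μ = [1.7851  2.3348  1.5527  1.7127  0.7311  3.6238  1.3934]
v=Σ⁻¹𝟙 = [15.3437  30.9116  5.7581  11.9614  8.4488  23.8173  8.7446]
a=μᵀu=1.846786  b=𝟙ᵀu=13.133545  c=𝟙ᵀv=104.985515  D=ac−b²=21.395752
λ₁=(c·0.164−b)/D = (104.985515·0.164−13.133545)/21.395752 = 0.190883
λ₂=(a−b·0.164)/D = (1.846786−13.133545·0.164)/21.395752 = -0.014354
w* = 0.190883·u + -0.014354·v:
  w_0 = 0.190883·1.7851 + -0.014354·15.3437 = 0.1205  (Lockheed)
  w_1 = 0.190883·2.3348 + -0.014354·30.9116 = 0.0020  (Merck)
  w_2 = 0.190883·1.5527 + -0.014354·5.7581 = 0.2137  (Honeywell)
  w_3 = 0.190883·1.7127 + -0.014354·11.9614 = 0.1552  (Ford)
  w_4 = 0.190883·0.7311 + -0.014354·8.4488 = 0.0183  (Intel)
  w_5 = 0.190883·3.6238 + -0.014354·23.8173 = 0.3499  (Oracle)
  w_6 = 0.190883·1.3934 + -0.014354·8.7446 = 0.1405  (Visa)
Σw_i=1.0000  μᵀw=0.1640
σ²=wᵀΣw=λ₁·μ_p+λ₂ = 0.190883·0.164 + -0.014354 = 0.016951 ≈ 0.0170

Oracle (0.3499)


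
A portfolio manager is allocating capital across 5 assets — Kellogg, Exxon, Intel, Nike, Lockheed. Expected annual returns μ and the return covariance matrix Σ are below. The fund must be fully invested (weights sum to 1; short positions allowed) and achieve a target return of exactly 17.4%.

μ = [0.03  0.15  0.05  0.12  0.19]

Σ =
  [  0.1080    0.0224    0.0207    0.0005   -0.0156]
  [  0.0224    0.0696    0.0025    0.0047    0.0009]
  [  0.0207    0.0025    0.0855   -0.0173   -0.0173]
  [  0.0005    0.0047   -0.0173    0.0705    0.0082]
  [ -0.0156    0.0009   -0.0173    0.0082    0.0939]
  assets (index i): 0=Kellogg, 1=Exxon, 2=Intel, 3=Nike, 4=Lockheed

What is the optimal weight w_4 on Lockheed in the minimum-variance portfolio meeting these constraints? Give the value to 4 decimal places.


p=Σ⁻¹μ = [-0.0935  2.0002  1.3041  1.6469  2.0852]
q=Σ⁻¹𝟙 = [5.8235  10.6906  15.8089  15.7921  13.0482]
a=μᵀp=0.956249  b=𝟙ᵀp=6.942945  c=𝟙ᵀq=61.163311  D=ac−b²=10.282843
λ₁=(c·0.174−b)/D = (61.163311·0.174−6.942945)/10.282843 = 0.359771
λ₂=(a−b·0.174)/D = (0.956249−6.942945·0.174)/10.282843 = -0.024490
w* = 0.359771·p + -0.024490·q:
  w_0 = 0.359771·-0.0935 + -0.024490·5.8235 = -0.1762  (Kellogg)
  w_1 = 0.359771·2.0002 + -0.024490·10.6906 = 0.4578  (Exxon)
  w_2 = 0.359771·1.3041 + -0.024490·15.8089 = 0.0820  (Intel)
  w_3 = 0.359771·1.6469 + -0.024490·15.7921 = 0.2058  (Nike)
  w_4 = 0.359771·2.0852 + -0.024490·13.0482 = 0.4306  (Lockheed)
Σw_i=1.0000  μᵀw=0.1740
σ²=wᵀΣw=λ₁·μ_p+λ₂ = 0.359771·0.174 + -0.024490 = 0.038110 ≈ 0.0381

0.4306


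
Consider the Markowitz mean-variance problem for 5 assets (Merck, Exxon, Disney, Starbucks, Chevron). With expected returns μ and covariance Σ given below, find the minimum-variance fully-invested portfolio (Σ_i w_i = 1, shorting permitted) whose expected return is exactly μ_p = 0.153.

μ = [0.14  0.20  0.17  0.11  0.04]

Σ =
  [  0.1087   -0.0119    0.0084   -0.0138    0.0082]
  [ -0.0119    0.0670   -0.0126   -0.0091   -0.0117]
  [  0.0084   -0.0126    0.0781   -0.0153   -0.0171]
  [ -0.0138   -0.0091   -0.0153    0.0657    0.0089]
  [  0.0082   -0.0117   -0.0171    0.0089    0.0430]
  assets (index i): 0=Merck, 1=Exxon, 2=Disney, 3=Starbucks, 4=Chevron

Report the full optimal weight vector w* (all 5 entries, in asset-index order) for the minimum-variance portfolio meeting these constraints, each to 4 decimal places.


0.1175  0.3372  0.2539  0.2043  0.0872

x=Σ⁻¹μ = [1.7190  5.0122  4.0811  3.2859  2.9090]
y=Σ⁻¹𝟙 = [10.6720  32.0247  29.5318  23.7965  36.7531]
a=μᵀx=2.414685  b=𝟙ᵀx=17.007166  c=𝟙ᵀy=132.778111  D=ac−b²=31.373620
λ₁=(c·0.153−b)/D = (132.778111·0.153−17.007166)/31.373620 = 0.105435
λ₂=(a−b·0.153)/D = (2.414685−17.007166·0.153)/31.373620 = -0.005974
w* = 0.105435·x + -0.005974·y:
  w_0 = 0.105435·1.7190 + -0.005974·10.6720 = 0.1175  (Merck)
  w_1 = 0.105435·5.0122 + -0.005974·32.0247 = 0.3372  (Exxon)
  w_2 = 0.105435·4.0811 + -0.005974·29.5318 = 0.2539  (Disney)
  w_3 = 0.105435·3.2859 + -0.005974·23.7965 = 0.2043  (Starbucks)
  w_4 = 0.105435·2.9090 + -0.005974·36.7531 = 0.0872  (Chevron)
Σw_i=1.0000  μᵀw=0.1530
σ²=wᵀΣw=λ₁·μ_p+λ₂ = 0.105435·0.153 + -0.005974 = 0.010158 ≈ 0.0102


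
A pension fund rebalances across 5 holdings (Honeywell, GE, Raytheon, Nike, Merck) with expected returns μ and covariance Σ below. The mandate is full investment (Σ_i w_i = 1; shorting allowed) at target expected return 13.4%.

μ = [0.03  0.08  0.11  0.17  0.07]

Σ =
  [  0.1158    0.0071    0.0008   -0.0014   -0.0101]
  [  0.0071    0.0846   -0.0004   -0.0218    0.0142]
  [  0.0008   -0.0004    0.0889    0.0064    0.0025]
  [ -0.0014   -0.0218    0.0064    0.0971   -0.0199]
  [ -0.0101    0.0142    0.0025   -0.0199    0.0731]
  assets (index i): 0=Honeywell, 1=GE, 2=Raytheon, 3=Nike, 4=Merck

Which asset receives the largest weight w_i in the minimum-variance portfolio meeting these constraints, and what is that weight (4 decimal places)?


g=Σ⁻¹μ = [0.3164  1.2798  1.0412  2.2463  1.3286]
h=Σ⁻¹𝟙 = [9.4497  12.4066  9.6015  15.9895  16.5999]
a=μᵀg=0.701289  b=𝟙ᵀg=6.212399  c=𝟙ᵀh=64.047274  D=ac−b²=6.321759
λ₁=(c·0.134−b)/D = (64.047274·0.134−6.212399)/6.321759 = 0.374886
λ₂=(a−b·0.134)/D = (0.701289−6.212399·0.134)/6.321759 = -0.020749
w* = 0.374886·g + -0.020749·h:
  w_0 = 0.374886·0.3164 + -0.020749·9.4497 = -0.0774  (Honeywell)
  w_1 = 0.374886·1.2798 + -0.020749·12.4066 = 0.2224  (GE)
  w_2 = 0.374886·1.0412 + -0.020749·9.6015 = 0.1911  (Raytheon)
  w_3 = 0.374886·2.2463 + -0.020749·15.9895 = 0.5103  (Nike)
  w_4 = 0.374886·1.3286 + -0.020749·16.5999 = 0.1536  (Merck)
Σw_i=1.0000  μᵀw=0.1340
σ²=wᵀΣw=λ₁·μ_p+λ₂ = 0.374886·0.134 + -0.020749 = 0.029485 ≈ 0.0295

Nike (0.5103)


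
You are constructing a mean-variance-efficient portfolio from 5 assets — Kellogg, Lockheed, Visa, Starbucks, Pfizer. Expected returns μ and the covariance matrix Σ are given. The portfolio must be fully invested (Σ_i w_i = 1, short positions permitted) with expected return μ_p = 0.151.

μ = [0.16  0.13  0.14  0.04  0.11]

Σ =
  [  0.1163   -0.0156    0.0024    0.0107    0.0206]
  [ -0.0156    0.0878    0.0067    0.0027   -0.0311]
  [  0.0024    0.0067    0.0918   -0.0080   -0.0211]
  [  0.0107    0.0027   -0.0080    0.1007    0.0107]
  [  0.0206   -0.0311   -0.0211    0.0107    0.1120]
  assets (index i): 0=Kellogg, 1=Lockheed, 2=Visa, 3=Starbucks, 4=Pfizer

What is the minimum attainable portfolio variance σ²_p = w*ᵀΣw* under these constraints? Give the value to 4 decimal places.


x=Σ⁻¹μ = [1.3234  2.1633  1.7256  0.1604  1.6492]
y=Σ⁻¹𝟙 = [7.2913  16.3115  13.4202  8.3128  13.8509]
a=μᵀx=0.922400  b=𝟙ᵀx=7.022035  c=𝟙ᵀy=59.186660  D=ac−b²=5.284803
λ₁=(c·0.151−b)/D = (59.186660·0.151−7.022035)/5.284803 = 0.362388
λ₂=(a−b·0.151)/D = (0.922400−7.022035·0.151)/5.284803 = -0.026099
w* = 0.362388·x + -0.026099·y:
  w_0 = 0.362388·1.3234 + -0.026099·7.2913 = 0.2893  (Kellogg)
  w_1 = 0.362388·2.1633 + -0.026099·16.3115 = 0.3583  (Lockheed)
  w_2 = 0.362388·1.7256 + -0.026099·13.4202 = 0.2751  (Visa)
  w_3 = 0.362388·0.1604 + -0.026099·8.3128 = -0.1588  (Starbucks)
  w_4 = 0.362388·1.6492 + -0.026099·13.8509 = 0.2362  (Pfizer)
Σw_i=1.0000  μᵀw=0.1510
σ²=wᵀΣw=λ₁·μ_p+λ₂ = 0.362388·0.151 + -0.026099 = 0.028622 ≈ 0.0286

0.0286


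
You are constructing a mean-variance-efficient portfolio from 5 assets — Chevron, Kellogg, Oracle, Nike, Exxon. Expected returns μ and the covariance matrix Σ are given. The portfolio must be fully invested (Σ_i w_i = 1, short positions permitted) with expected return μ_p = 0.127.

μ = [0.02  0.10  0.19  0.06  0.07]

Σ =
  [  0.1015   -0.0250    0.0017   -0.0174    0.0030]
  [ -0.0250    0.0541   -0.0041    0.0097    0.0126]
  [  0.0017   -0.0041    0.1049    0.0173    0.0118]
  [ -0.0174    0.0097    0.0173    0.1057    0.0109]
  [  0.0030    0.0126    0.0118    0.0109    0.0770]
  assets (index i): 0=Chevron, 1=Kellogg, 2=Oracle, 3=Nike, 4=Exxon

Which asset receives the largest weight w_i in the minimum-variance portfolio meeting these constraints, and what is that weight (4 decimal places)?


p=Σ⁻¹μ = [0.7429  2.2539  1.8375  0.1610  0.2069]
q=Σ⁻¹𝟙 = [16.8430  24.0452  8.1946  8.0670  5.9984]
a=μᵀp=0.613516  b=𝟙ᵀp=5.202258  c=𝟙ᵀq=63.148202  D=ac−b²=11.678970
λ₁=(c·0.127−b)/D = (63.148202·0.127−5.202258)/11.678970 = 0.241251
λ₂=(a−b·0.127)/D = (0.613516−5.202258·0.127)/11.678970 = -0.004039
w* = 0.241251·p + -0.004039·q:
  w_0 = 0.241251·0.7429 + -0.004039·16.8430 = 0.1112  (Chevron)
  w_1 = 0.241251·2.2539 + -0.004039·24.0452 = 0.4466  (Kellogg)
  w_2 = 0.241251·1.8375 + -0.004039·8.1946 = 0.4102  (Oracle)
  w_3 = 0.241251·0.1610 + -0.004039·8.0670 = 0.0063  (Nike)
  w_4 = 0.241251·0.2069 + -0.004039·5.9984 = 0.0257  (Exxon)
Σw_i=1.0000  μᵀw=0.1270
σ²=wᵀΣw=λ₁·μ_p+λ₂ = 0.241251·0.127 + -0.004039 = 0.026600 ≈ 0.0266

Kellogg (0.4466)


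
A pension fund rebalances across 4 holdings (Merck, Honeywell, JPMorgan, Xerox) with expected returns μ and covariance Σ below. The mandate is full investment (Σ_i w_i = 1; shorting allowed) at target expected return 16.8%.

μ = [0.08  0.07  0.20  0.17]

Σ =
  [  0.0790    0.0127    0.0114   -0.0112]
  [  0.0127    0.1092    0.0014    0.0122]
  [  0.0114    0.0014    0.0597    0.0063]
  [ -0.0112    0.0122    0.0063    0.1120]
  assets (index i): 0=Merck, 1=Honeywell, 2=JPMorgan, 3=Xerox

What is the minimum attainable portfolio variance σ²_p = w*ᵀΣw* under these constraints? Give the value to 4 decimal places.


x=Σ⁻¹μ = [0.7073  0.3657  3.0612  1.3766]
y=Σ⁻¹𝟙 = [10.8078  6.7757  13.6303  8.5046]
a=μᵀx=0.928435  b=𝟙ᵀx=5.510751  c=𝟙ᵀy=39.718299  D=ac−b²=6.507476
λ₁=(c·0.168−b)/D = (39.718299·0.168−5.510751)/6.507476 = 0.178552
λ₂=(a−b·0.168)/D = (0.928435−5.510751·0.168)/6.507476 = 0.000404
w* = 0.178552·x + 0.000404·y:
  w_0 = 0.178552·0.7073 + 0.000404·10.8078 = 0.1307  (Merck)
  w_1 = 0.178552·0.3657 + 0.000404·6.7757 = 0.0680  (Honeywell)
  w_2 = 0.178552·3.0612 + 0.000404·13.6303 = 0.5521  (JPMorgan)
  w_3 = 0.178552·1.3766 + 0.000404·8.5046 = 0.2492  (Xerox)
Σw_i=1.0000  μᵀw=0.1680
σ²=wᵀΣw=λ₁·μ_p+λ₂ = 0.178552·0.168 + 0.000404 = 0.030401 ≈ 0.0304

0.0304


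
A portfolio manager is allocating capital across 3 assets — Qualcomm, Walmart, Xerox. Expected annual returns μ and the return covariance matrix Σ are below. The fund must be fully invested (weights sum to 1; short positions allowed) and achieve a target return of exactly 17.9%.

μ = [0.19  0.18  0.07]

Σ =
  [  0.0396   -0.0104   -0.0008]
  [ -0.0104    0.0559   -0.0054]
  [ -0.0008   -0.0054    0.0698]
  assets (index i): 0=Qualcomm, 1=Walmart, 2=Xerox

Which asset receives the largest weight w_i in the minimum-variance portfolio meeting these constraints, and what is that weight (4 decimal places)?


p=Σ⁻¹μ = [6.0015  4.4735  1.4177]
q=Σ⁻¹𝟙 = [32.2880  25.5065  16.6700]
a=μᵀp=2.044764  b=𝟙ᵀp=11.892781  c=𝟙ᵀq=74.464449  D=ac−b²=10.823976
λ₁=(c·0.179−b)/D = (74.464449·0.179−11.892781)/10.823976 = 0.132701
λ₂=(a−b·0.179)/D = (2.044764−11.892781·0.179)/10.823976 = -0.007765
w* = 0.132701·p + -0.007765·q:
  w_0 = 0.132701·6.0015 + -0.007765·32.2880 = 0.5457  (Qualcomm)
  w_1 = 0.132701·4.4735 + -0.007765·25.5065 = 0.3956  (Walmart)
  w_2 = 0.132701·1.4177 + -0.007765·16.6700 = 0.0587  (Xerox)
Σw_i=1.0000  μᵀw=0.1790
σ²=wᵀΣw=λ₁·μ_p+λ₂ = 0.132701·0.179 + -0.007765 = 0.015989 ≈ 0.0160

Qualcomm (0.5457)


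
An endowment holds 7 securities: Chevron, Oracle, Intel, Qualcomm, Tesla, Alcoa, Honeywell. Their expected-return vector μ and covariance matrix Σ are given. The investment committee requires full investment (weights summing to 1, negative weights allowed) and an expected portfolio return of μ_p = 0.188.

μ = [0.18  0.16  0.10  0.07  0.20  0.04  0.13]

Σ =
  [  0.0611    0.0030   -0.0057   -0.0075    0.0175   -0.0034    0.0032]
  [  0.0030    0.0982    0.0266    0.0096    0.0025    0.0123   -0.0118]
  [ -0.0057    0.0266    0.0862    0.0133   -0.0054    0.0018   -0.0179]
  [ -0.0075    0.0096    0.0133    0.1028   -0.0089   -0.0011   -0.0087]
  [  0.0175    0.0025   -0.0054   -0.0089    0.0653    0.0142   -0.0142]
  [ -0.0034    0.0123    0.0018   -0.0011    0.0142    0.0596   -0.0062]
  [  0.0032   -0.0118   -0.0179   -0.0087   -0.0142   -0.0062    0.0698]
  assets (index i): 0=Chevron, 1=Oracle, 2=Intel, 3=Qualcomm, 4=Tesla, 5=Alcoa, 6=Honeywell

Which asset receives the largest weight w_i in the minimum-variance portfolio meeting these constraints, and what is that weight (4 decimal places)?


Tesla (0.4279)

u=Σ⁻¹μ = [2.0002  1.3307  1.6076  1.0688  3.4612  -0.0053  3.2449]
v=Σ⁻¹𝟙 = [13.8253  5.2277  14.8622  11.9778  16.3622  14.9144  24.5343]
a=μᵀu=1.922392  b=𝟙ᵀu=12.708113  c=𝟙ᵀv=101.703820  D=ac−b²=34.018473
λ₁=(c·0.188−b)/D = (101.703820·0.188−12.708113)/34.018473 = 0.188492
λ₂=(a−b·0.188)/D = (1.922392−12.708113·0.188)/34.018473 = -0.013720
w* = 0.188492·u + -0.013720·v:
  w_0 = 0.188492·2.0002 + -0.013720·13.8253 = 0.1873  (Chevron)
  w_1 = 0.188492·1.3307 + -0.013720·5.2277 = 0.1791  (Oracle)
  w_2 = 0.188492·1.6076 + -0.013720·14.8622 = 0.0991  (Intel)
  w_3 = 0.188492·1.0688 + -0.013720·11.9778 = 0.0371  (Qualcomm)
  w_4 = 0.188492·3.4612 + -0.013720·16.3622 = 0.4279  (Tesla)
  w_5 = 0.188492·-0.0053 + -0.013720·14.9144 = -0.2056  (Alcoa)
  w_6 = 0.188492·3.2449 + -0.013720·24.5343 = 0.2750  (Honeywell)
Σw_i=1.0000  μᵀw=0.1880
σ²=wᵀΣw=λ₁·μ_p+λ₂ = 0.188492·0.188 + -0.013720 = 0.021716 ≈ 0.0217
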